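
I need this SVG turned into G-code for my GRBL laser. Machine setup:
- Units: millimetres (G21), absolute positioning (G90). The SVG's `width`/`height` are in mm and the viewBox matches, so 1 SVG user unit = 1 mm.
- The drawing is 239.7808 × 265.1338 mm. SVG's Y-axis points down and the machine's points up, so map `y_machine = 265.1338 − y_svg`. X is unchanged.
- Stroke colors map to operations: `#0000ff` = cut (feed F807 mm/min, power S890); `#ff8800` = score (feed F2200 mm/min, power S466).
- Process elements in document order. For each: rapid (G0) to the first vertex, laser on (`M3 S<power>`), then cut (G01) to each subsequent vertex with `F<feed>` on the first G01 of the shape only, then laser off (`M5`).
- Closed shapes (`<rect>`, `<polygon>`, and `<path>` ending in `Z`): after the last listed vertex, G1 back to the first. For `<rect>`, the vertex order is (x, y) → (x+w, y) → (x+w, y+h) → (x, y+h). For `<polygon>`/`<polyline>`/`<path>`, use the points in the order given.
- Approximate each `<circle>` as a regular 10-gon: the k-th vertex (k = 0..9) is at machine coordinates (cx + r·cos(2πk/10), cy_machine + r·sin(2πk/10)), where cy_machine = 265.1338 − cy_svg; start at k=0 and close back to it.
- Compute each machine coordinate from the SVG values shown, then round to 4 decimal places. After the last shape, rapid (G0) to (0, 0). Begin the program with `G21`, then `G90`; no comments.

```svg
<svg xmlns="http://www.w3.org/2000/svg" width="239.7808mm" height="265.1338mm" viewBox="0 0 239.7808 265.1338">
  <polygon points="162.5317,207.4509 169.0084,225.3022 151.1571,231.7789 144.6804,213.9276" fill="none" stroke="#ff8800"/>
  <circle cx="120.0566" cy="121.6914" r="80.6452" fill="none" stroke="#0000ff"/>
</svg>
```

G21
G90
G0 X162.5317 Y57.6829
M3 S466
G01 X169.0084 Y39.8316 F2200
G01 X151.1571 Y33.3549
G01 X144.6804 Y51.2062
G01 X162.5317 Y57.6829
M5
G0 X200.7018 Y143.4424
M3 S890
G01 X185.2999 Y190.8445 F807
G01 X144.9773 Y220.1405
G01 X95.1359 Y220.1405
G01 X54.8133 Y190.8445
G01 X39.4114 Y143.4424
G01 X54.8133 Y96.0403
G01 X95.1359 Y66.7443
G01 X144.9773 Y66.7443
G01 X185.2999 Y96.0403
G01 X200.7018 Y143.4424
M5
G0 X0.0000 Y0.0000

1 u = 1 mm; y_m = 265.1338 − y.

[1] `<polygon>` regular polygon, #ff8800→score S466 F2200: (162.5317,57.6829) → (169.0084,39.8316) → (151.1571,33.3549) → (144.6804,51.2062) → (162.5317,57.6829) (closed)

[2] `<circle>` circle, #0000ff→cut S890 F807: (200.7018,143.4424) → (185.2999,190.8445) → (144.9773,220.1405) → (95.1359,220.1405) → (54.8133,190.8445) → (39.4114,143.4424) → (54.8133,96.0403) → (95.1359,66.7443) → (144.9773,66.7443) → (185.2999,96.0403) → (200.7018,143.4424) (closed)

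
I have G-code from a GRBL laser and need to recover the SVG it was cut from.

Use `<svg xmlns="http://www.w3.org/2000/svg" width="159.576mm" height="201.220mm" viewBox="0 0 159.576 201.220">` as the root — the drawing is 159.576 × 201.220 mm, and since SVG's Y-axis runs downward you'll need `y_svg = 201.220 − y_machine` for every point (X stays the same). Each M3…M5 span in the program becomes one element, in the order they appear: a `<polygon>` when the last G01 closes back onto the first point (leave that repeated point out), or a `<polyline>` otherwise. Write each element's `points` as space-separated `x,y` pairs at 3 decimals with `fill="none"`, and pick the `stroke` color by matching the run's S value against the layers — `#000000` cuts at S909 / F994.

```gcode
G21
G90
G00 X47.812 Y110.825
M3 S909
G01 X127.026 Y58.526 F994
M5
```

y_svg = 201.220 − y_m. Every run uses S909, so all elements get stroke `#000000` (cut).

[1] open run; points: 47.812,90.395 127.026,142.694

<svg xmlns="http://www.w3.org/2000/svg" width="159.576mm" height="201.220mm" viewBox="0 0 159.576 201.220">
  <polyline points="47.812,90.395 127.026,142.694" fill="none" stroke="#000000"/>
</svg>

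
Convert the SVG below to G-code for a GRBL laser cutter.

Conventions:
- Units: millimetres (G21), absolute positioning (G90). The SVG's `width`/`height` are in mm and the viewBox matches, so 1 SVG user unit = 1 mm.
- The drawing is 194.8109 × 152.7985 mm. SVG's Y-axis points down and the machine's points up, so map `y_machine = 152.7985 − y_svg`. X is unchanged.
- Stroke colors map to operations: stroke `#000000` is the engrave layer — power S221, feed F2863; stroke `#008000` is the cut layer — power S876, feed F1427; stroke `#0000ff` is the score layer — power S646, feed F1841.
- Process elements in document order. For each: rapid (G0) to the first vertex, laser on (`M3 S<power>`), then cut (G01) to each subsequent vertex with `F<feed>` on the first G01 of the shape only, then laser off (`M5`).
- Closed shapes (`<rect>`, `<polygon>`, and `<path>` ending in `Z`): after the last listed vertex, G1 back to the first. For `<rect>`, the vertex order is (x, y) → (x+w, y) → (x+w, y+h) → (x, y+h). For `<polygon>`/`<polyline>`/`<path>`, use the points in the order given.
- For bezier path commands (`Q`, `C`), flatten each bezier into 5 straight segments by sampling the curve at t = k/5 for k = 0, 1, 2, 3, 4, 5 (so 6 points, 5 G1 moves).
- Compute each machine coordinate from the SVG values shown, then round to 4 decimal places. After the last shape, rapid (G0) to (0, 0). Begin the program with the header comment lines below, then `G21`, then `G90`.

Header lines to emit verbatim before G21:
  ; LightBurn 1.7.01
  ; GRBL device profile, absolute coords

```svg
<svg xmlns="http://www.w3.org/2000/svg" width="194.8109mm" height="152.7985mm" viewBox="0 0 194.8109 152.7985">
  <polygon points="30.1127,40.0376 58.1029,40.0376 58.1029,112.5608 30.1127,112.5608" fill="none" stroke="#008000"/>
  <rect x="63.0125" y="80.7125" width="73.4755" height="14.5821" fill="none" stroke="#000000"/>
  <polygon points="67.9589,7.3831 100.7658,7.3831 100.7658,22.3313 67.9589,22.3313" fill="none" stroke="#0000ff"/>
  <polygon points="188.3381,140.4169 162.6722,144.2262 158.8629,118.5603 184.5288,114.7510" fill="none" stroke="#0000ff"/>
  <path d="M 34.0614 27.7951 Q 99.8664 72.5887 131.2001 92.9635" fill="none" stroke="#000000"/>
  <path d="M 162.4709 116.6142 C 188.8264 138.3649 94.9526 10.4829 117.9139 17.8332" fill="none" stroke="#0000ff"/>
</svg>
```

1 u = 1 mm; y_m = 152.7985 − y.

[1] `<polygon>` rectangle, #008000→cut S876 F1427: (30.1127,112.7609) → (58.1029,112.7609) → (58.1029,40.2377) → (30.1127,40.2377) → (30.1127,112.7609) (closed)

[2] `<rect>` rectangle, #000000→engrave S221 F2863: (63.0125,72.0860) → (136.4880,72.0860) → (136.4880,57.5039) → (63.0125,57.5039) → (63.0125,72.0860) (closed)

[3] `<polygon>` rectangle, #0000ff→score S646 F1841: (67.9589,145.4154) → (100.7658,145.4154) → (100.7658,130.4672) → (67.9589,130.4672) → (67.9589,145.4154) (closed)

[4] `<polygon>` regular polygon, #0000ff→score S646 F1841: (188.3381,12.3816) → (162.6722,8.5723) → (158.8629,34.2382) → (184.5288,38.0475) → (188.3381,12.3816) (closed)

[5] `<path>` quadratic bezier, #000000→engrave S221 F2863: (34.0614,125.0034) → (59.0045,108.0627) → (81.1900,93.0755) → (100.6177,80.0418) → (117.2878,68.9617) → (131.2001,59.8350)

[6] `<path>` cubic bezier, #0000ff→score S646 F1841: (162.4709,36.1843) → (165.7532,38.8109) → (151.5596,63.6758) → (131.2691,97.1055) → (116.2608,125.4265) → (117.9139,134.9653)

; LightBurn 1.7.01
; GRBL device profile, absolute coords
G21
G90
G0 X30.1127 Y112.7609
M3 S876
G01 X58.1029 Y112.7609 F1427
G01 X58.1029 Y40.2377
G01 X30.1127 Y40.2377
G01 X30.1127 Y112.7609
M5
G0 X63.0125 Y72.0860
M3 S221
G01 X136.4880 Y72.0860 F2863
G01 X136.4880 Y57.5039
G01 X63.0125 Y57.5039
G01 X63.0125 Y72.0860
M5
G0 X67.9589 Y145.4154
M3 S646
G01 X100.7658 Y145.4154 F1841
G01 X100.7658 Y130.4672
G01 X67.9589 Y130.4672
G01 X67.9589 Y145.4154
M5
G0 X188.3381 Y12.3816
M3 S646
G01 X162.6722 Y8.5723 F1841
G01 X158.8629 Y34.2382
G01 X184.5288 Y38.0475
G01 X188.3381 Y12.3816
M5
G0 X34.0614 Y125.0034
M3 S221
G01 X59.0045 Y108.0627 F2863
G01 X81.1900 Y93.0755
G01 X100.6177 Y80.0418
G01 X117.2878 Y68.9617
G01 X131.2001 Y59.8350
M5
G0 X162.4709 Y36.1843
M3 S646
G01 X165.7532 Y38.8109 F1841
G01 X151.5596 Y63.6758
G01 X131.2691 Y97.1055
G01 X116.2608 Y125.4265
G01 X117.9139 Y134.9653
M5
G0 X0.0000 Y0.0000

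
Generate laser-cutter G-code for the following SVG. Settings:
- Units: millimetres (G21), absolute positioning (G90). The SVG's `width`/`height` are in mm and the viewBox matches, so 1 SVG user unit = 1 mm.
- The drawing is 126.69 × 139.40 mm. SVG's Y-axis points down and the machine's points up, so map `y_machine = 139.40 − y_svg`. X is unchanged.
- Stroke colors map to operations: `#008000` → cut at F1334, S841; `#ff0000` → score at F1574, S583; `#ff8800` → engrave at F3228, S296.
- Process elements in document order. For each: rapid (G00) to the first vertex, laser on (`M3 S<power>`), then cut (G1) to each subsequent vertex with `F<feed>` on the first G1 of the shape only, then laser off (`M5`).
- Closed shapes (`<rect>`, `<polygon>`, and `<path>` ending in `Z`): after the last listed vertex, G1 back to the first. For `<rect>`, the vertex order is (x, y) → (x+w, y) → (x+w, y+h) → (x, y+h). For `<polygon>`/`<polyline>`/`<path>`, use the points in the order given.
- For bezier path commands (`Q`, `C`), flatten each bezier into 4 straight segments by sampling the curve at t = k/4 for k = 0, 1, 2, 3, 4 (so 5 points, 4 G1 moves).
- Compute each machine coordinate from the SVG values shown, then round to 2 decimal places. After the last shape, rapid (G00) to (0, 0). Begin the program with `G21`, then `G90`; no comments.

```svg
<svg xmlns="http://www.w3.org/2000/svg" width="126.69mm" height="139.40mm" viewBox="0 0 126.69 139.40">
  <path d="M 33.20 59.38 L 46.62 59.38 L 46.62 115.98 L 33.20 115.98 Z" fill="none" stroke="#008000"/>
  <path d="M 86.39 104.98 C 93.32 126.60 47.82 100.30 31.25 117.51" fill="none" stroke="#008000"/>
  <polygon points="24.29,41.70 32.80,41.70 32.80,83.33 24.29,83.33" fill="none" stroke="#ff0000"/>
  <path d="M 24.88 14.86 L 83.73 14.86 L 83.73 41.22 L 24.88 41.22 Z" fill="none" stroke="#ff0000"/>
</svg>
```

G21
G90
G00 X33.20 Y80.02
M3 S841
G1 X46.62 Y80.02 F1334
G1 X46.62 Y23.42
G1 X33.20 Y23.42
G1 X33.20 Y80.02
M5
G00 X86.39 Y34.42
M3 S841
G1 X83.03 Y25.76 F1334
G1 X67.63 Y26.50
G1 X47.83 Y28.07
G1 X31.25 Y21.89
M5
G00 X24.29 Y97.70
M3 S583
G1 X32.80 Y97.70 F1574
G1 X32.80 Y56.07
G1 X24.29 Y56.07
G1 X24.29 Y97.70
M5
G00 X24.88 Y124.54
M3 S583
G1 X83.73 Y124.54 F1574
G1 X83.73 Y98.18
G1 X24.88 Y98.18
G1 X24.88 Y124.54
M5
G00 X0.00 Y0.00

viewBox `0 0 126.69 139.40` with mm width/height → 1 unit = 1 mm. Flip: y_m = 139.40 − y_svg.

**Shape 1** — `<path>` rectangle, stroke `#008000` → cut (S841, F1334). Machine vertices: (33.20,80.02) → (46.62,80.02) → (46.62,23.42) → (33.20,23.42) → (33.20,80.02). Closed: final G1 returns to the first vertex.

**Shape 2** — `<path>` cubic bezier, stroke `#008000` → cut (S841, F1334). Control points (SVG): P0=(86.39,104.98), P1=(93.32,126.60), P2=(47.82,100.30), P3=(31.25,117.51); sampled at t=k/4. Machine vertices: (86.39,34.42) → (83.03,25.76) → (67.63,26.50) → (47.83,28.07) → (31.25,21.89). Open path.

**Shape 3** — `<polygon>` rectangle, stroke `#ff0000` → score (S583, F1574). Machine vertices: (24.29,97.70) → (32.80,97.70) → (32.80,56.07) → (24.29,56.07) → (24.29,97.70). Closed: final G1 returns to the first vertex.

**Shape 4** — `<path>` rectangle, stroke `#ff0000` → score (S583, F1574). Machine vertices: (24.88,124.54) → (83.73,124.54) → (83.73,98.18) → (24.88,98.18) → (24.88,124.54). Closed: final G1 returns to the first vertex.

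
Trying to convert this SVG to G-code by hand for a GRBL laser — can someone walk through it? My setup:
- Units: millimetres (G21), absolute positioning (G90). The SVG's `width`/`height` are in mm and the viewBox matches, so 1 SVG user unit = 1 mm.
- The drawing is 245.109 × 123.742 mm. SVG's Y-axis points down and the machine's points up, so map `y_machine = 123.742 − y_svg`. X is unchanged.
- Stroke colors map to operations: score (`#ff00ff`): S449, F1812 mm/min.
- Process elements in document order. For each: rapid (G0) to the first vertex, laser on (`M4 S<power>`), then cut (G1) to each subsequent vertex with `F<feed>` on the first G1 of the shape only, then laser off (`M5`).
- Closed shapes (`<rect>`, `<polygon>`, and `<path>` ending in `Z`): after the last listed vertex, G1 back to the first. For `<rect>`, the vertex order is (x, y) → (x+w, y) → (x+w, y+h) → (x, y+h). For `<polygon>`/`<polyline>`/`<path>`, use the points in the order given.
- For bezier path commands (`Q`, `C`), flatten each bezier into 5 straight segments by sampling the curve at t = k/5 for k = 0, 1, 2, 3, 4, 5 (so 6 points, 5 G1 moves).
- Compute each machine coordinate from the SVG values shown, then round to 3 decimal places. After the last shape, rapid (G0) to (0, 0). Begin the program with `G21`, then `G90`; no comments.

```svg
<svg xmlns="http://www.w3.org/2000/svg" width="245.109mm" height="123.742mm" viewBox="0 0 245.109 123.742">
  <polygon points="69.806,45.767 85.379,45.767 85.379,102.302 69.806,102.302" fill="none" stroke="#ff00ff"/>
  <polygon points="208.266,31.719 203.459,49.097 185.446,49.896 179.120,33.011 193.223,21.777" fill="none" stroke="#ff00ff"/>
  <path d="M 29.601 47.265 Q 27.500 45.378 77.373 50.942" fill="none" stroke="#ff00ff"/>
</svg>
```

1 u = 1 mm; y_m = 123.742 − y.

[1] `<polygon>` rectangle, #ff00ff→score S449 F1812: (69.806,77.975) → (85.379,77.975) → (85.379,21.440) → (69.806,21.440) → (69.806,77.975) (closed)

[2] `<polygon>` regular polygon, #ff00ff→score S449 F1812: (208.266,92.023) → (203.459,74.645) → (185.446,73.846) → (179.120,90.731) → (193.223,101.965) → (208.266,92.023) (closed)

[3] `<path>` quadratic bezier, #ff00ff→score S449 F1812: (29.601,76.477) → (30.840,76.934) → (36.236,76.794) → (45.790,76.059) → (59.503,74.728) → (77.373,72.800)

G21
G90
G0 X69.806 Y77.975
M4 S449
G1 X85.379 Y77.975 F1812
G1 X85.379 Y21.440
G1 X69.806 Y21.440
G1 X69.806 Y77.975
M5
G0 X208.266 Y92.023
M4 S449
G1 X203.459 Y74.645 F1812
G1 X185.446 Y73.846
G1 X179.120 Y90.731
G1 X193.223 Y101.965
G1 X208.266 Y92.023
M5
G0 X29.601 Y76.477
M4 S449
G1 X30.840 Y76.934 F1812
G1 X36.236 Y76.794
G1 X45.790 Y76.059
G1 X59.503 Y74.728
G1 X77.373 Y72.800
M5
G0 X0.000 Y0.000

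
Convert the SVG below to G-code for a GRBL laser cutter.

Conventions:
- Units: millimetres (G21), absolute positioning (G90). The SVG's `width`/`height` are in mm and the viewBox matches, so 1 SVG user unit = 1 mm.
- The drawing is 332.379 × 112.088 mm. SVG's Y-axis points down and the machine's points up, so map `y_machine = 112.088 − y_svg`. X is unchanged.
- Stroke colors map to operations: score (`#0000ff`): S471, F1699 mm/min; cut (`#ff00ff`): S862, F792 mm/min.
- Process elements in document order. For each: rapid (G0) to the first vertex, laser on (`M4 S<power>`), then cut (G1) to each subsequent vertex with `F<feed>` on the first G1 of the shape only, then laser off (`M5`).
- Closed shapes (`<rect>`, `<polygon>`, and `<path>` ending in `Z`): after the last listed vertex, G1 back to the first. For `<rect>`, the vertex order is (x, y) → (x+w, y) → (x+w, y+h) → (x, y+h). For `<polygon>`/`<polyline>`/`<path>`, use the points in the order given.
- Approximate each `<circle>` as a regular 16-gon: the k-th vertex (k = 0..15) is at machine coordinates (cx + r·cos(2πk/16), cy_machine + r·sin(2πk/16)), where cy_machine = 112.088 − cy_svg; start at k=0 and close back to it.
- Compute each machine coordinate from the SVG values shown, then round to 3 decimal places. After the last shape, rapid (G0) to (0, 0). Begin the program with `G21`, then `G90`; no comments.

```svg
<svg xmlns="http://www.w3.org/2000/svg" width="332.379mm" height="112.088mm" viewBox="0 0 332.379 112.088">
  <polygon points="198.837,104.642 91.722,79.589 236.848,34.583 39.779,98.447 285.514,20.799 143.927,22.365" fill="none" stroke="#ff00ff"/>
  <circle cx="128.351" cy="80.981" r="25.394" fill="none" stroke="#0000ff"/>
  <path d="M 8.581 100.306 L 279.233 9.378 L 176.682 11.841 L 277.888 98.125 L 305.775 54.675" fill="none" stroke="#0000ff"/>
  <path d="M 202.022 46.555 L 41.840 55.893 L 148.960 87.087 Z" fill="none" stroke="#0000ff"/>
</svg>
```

viewBox `0 0 332.379 112.088` with mm width/height → 1 unit = 1 mm. Flip: y_m = 112.088 − y_svg.

**Shape 1** — `<polygon>` closed polygon, stroke `#ff00ff` → cut (S862, F792). Machine vertices: (198.837,7.446) → (91.722,32.499) → (236.848,77.505) → (39.779,13.641) → (285.514,91.289) → (143.927,89.723) → (198.837,7.446). Closed: final G1 returns to the first vertex.

**Shape 2** — `<circle>` circle, stroke `#0000ff` → score (S471, F1699). Machine vertices: (153.745,31.107) → (151.812,40.825) → (146.307,49.063) → (138.069,54.568) → (128.351,56.501) → (118.633,54.568) → (110.395,49.063) → (104.890,40.825) → (102.957,31.107) → (104.890,21.389) → (110.395,13.151) → (118.633,7.646) → (128.351,5.713) → (138.069,7.646) → (146.307,13.151) → (151.812,21.389) → (153.745,31.107). Closed: final G1 returns to the first vertex.

**Shape 3** — `<path>` open polyline, stroke `#0000ff` → score (S471, F1699). Machine vertices: (8.581,11.782) → (279.233,102.710) → (176.682,100.247) → (277.888,13.963) → (305.775,57.413). Open path.

**Shape 4** — `<path>` closed polygon, stroke `#0000ff` → score (S471, F1699). Machine vertices: (202.022,65.533) → (41.840,56.195) → (148.960,25.001) → (202.022,65.533). Closed: final G1 returns to the first vertex.

G21
G90
G0 X198.837 Y7.446
M4 S862
G1 X91.722 Y32.499 F792
G1 X236.848 Y77.505
G1 X39.779 Y13.641
G1 X285.514 Y91.289
G1 X143.927 Y89.723
G1 X198.837 Y7.446
M5
G0 X153.745 Y31.107
M4 S471
G1 X151.812 Y40.825 F1699
G1 X146.307 Y49.063
G1 X138.069 Y54.568
G1 X128.351 Y56.501
G1 X118.633 Y54.568
G1 X110.395 Y49.063
G1 X104.890 Y40.825
G1 X102.957 Y31.107
G1 X104.890 Y21.389
G1 X110.395 Y13.151
G1 X118.633 Y7.646
G1 X128.351 Y5.713
G1 X138.069 Y7.646
G1 X146.307 Y13.151
G1 X151.812 Y21.389
G1 X153.745 Y31.107
M5
G0 X8.581 Y11.782
M4 S471
G1 X279.233 Y102.710 F1699
G1 X176.682 Y100.247
G1 X277.888 Y13.963
G1 X305.775 Y57.413
M5
G0 X202.022 Y65.533
M4 S471
G1 X41.840 Y56.195 F1699
G1 X148.960 Y25.001
G1 X202.022 Y65.533
M5
G0 X0.000 Y0.000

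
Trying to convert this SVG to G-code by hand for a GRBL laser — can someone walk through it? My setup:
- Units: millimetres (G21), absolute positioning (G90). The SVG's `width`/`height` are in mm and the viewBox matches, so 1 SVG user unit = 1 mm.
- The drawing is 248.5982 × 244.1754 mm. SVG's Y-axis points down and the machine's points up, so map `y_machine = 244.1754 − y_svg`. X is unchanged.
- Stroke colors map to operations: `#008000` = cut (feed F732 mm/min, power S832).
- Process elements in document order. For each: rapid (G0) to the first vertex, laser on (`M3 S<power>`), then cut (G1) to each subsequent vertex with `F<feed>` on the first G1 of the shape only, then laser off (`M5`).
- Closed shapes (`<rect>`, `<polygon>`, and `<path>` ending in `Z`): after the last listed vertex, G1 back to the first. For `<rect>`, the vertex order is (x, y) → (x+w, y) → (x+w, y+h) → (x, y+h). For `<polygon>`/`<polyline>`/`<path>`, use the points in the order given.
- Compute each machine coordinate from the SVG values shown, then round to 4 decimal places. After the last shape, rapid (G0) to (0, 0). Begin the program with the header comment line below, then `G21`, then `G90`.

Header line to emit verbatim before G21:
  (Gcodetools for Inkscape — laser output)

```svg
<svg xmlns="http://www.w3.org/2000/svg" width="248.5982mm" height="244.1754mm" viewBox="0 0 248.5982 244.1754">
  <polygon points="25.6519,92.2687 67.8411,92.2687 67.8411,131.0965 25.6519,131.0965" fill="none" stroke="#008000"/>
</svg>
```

(Gcodetools for Inkscape — laser output)
G21
G90
G0 X25.6519 Y151.9067
M3 S832
G1 X67.8411 Y151.9067 F732
G1 X67.8411 Y113.0789
G1 X25.6519 Y113.0789
G1 X25.6519 Y151.9067
M5
G0 X0.0000 Y0.0000

1 u = 1 mm; y_m = 244.1754 − y.

[1] `<polygon>` rectangle, #008000→cut S832 F732: (25.6519,151.9067) → (67.8411,151.9067) → (67.8411,113.0789) → (25.6519,113.0789) → (25.6519,151.9067) (closed)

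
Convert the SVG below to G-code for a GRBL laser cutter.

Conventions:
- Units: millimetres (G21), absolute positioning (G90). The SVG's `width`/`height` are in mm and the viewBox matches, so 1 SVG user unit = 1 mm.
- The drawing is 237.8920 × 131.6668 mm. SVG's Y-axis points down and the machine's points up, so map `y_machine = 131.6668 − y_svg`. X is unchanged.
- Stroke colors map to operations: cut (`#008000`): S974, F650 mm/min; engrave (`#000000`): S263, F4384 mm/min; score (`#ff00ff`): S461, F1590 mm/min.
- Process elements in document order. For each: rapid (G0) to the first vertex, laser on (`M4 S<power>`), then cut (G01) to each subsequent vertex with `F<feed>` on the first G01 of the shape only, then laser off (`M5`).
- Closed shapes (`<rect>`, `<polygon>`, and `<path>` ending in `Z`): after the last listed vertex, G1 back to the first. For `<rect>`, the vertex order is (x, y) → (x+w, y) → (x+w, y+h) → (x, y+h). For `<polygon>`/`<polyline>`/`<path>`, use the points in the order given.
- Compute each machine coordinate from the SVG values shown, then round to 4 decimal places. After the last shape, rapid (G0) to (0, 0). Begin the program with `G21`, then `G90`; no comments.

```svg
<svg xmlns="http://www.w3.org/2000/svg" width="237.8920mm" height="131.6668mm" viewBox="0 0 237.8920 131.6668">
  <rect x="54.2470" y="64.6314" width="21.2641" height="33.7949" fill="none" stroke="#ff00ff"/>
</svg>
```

G21
G90
G0 X54.2470 Y67.0354
M4 S461
G01 X75.5111 Y67.0354 F1590
G01 X75.5111 Y33.2405
G01 X54.2470 Y33.2405
G01 X54.2470 Y67.0354
M5
G0 X0.0000 Y0.0000

1 u = 1 mm; y_m = 131.6668 − y.

[1] `<rect>` rectangle, #ff00ff→score S461 F1590: (54.2470,67.0354) → (75.5111,67.0354) → (75.5111,33.2405) → (54.2470,33.2405) → (54.2470,67.0354) (closed)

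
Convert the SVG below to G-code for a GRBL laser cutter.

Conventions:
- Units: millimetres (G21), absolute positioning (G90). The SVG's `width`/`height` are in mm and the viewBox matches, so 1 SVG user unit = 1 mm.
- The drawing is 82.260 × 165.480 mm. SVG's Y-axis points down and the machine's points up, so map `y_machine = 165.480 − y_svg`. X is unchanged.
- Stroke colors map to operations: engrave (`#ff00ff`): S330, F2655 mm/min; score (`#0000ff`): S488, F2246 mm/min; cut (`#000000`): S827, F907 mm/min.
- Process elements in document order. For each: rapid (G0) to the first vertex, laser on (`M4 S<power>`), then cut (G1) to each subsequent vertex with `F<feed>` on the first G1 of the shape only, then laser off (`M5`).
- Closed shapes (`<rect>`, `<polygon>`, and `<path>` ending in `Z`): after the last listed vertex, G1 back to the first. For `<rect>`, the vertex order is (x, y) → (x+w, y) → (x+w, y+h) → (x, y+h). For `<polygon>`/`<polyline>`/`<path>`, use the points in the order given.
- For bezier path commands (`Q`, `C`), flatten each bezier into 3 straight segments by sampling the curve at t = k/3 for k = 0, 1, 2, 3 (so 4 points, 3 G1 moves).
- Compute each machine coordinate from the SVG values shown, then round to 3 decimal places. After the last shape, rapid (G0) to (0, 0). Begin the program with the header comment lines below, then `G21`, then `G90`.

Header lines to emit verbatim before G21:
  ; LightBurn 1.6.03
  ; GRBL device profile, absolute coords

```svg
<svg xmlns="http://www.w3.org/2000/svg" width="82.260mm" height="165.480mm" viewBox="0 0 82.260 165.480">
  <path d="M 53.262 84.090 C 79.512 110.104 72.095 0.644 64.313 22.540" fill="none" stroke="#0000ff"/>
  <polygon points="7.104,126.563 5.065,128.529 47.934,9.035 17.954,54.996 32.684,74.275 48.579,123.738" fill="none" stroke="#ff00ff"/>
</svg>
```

1 u = 1 mm; y_m = 165.480 − y.

[1] `<path>` cubic bezier, #0000ff→score S488 F2246: (53.262,81.390) → (69.523,90.651) → (70.740,130.933) → (64.313,142.940)

[2] `<polygon>` closed polygon, #ff00ff→engrave S330 F2655: (7.104,38.917) → (5.065,36.951) → (47.934,156.445) → (17.954,110.484) → (32.684,91.205) → (48.579,41.742) → (7.104,38.917) (closed)

; LightBurn 1.6.03
; GRBL device profile, absolute coords
G21
G90
G0 X53.262 Y81.390
M4 S488
G1 X69.523 Y90.651 F2246
G1 X70.740 Y130.933
G1 X64.313 Y142.940
M5
G0 X7.104 Y38.917
M4 S330
G1 X5.065 Y36.951 F2655
G1 X47.934 Y156.445
G1 X17.954 Y110.484
G1 X32.684 Y91.205
G1 X48.579 Y41.742
G1 X7.104 Y38.917
M5
G0 X0.000 Y0.000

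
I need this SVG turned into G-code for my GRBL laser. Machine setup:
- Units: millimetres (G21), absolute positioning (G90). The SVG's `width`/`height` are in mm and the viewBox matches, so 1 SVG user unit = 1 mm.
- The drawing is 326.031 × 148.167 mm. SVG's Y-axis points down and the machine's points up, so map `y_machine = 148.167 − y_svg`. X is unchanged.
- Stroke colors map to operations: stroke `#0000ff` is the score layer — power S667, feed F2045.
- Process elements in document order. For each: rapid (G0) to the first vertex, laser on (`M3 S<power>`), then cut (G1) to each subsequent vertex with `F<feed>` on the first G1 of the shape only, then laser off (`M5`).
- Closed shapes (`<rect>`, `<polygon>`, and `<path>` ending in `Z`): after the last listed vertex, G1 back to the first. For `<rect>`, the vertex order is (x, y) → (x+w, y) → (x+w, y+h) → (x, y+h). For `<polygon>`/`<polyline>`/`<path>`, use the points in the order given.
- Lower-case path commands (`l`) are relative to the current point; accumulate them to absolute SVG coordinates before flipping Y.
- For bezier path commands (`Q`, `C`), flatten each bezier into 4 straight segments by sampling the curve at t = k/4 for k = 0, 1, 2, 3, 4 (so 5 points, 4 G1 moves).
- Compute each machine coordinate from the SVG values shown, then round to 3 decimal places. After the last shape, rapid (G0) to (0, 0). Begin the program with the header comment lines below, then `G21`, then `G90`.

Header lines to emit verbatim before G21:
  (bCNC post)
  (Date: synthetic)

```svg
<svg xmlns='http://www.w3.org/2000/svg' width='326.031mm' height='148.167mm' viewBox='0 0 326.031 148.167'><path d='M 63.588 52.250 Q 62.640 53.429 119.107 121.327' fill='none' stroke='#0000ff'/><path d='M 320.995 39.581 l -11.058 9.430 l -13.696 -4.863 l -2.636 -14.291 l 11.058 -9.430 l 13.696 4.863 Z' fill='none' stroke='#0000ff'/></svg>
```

(bCNC post)
(Date: synthetic)
G21
G90
G0 X63.588 Y95.917
M3 S667
G1 X66.702 Y91.158 F2045
G1 X76.994 Y78.058
G1 X94.462 Y56.619
G1 X119.107 Y26.840
M5
G0 X320.995 Y108.586
M3 S667
G1 X309.937 Y99.156 F2045
G1 X296.241 Y104.019
G1 X293.605 Y118.310
G1 X304.663 Y127.740
G1 X318.359 Y122.877
G1 X320.995 Y108.586
M5
G0 X0.000 Y0.000

Since the viewBox matches the mm dimensions, user units are millimetres directly. The only transform is the Y-flip y_m = 148.167 − y_svg.

Shape 1 is a quadratic bezier drawn with `<path>`. Its stroke #0000ff means score at S667, F2045. After flipping Y the toolpath is (63.588,95.917) → (66.702,91.158) → (76.994,78.058) → (94.462,56.619) → (119.107,26.840).

Shape 2 is a regular polygon drawn with `<path>`. Its stroke #0000ff means score at S667, F2045. After flipping Y the toolpath is (320.995,108.586) → (309.937,99.156) → (296.241,104.019) → (293.605,118.310) → (304.663,127.740) → (318.359,122.877) → (320.995,108.586), returning to the start.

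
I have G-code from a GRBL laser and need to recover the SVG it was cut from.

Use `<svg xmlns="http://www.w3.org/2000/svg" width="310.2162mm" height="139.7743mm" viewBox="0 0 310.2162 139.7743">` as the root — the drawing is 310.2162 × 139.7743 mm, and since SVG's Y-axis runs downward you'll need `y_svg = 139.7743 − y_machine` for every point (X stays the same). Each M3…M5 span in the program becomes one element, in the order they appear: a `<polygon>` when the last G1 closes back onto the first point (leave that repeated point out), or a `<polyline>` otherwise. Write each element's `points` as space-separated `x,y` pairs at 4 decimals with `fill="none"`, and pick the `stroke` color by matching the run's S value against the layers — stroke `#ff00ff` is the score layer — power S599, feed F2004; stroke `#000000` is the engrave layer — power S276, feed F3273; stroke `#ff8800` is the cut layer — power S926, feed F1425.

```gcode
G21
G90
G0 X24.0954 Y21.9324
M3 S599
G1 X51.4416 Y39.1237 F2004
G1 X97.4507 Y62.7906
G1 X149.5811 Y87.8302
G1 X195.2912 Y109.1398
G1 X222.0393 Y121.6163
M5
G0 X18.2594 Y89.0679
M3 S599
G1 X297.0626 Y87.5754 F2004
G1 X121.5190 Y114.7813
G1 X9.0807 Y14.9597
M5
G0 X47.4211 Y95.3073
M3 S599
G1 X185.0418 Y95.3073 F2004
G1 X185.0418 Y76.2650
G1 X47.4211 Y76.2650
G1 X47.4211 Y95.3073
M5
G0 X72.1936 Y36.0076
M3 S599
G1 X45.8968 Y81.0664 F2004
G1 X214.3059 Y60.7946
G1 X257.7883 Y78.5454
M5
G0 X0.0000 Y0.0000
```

Each laser-on run becomes one SVG element. Flip Y back into SVG space with y_svg = 139.7743 − y_machine. Every run uses S599, so all elements get stroke `#ff00ff` (score).

Run 1: The run is open, so emit a `<polyline>` with points (Y-flipped): 24.0954,117.8419 51.4416,100.6506 97.4507,76.9837 149.5811,51.9441 195.2912,30.6345 222.0393,18.1580.

Run 2: The run is open, so emit a `<polyline>` with points (Y-flipped): 18.2594,50.7064 297.0626,52.1989 121.5190,24.9930 9.0807,124.8146.

Run 3: The run returns to its start, so emit a `<polygon>` with points (Y-flipped): 47.4211,44.4670 185.0418,44.4670 185.0418,63.5093 47.4211,63.5093.

Run 4: The run is open, so emit a `<polyline>` with points (Y-flipped): 72.1936,103.7667 45.8968,58.7079 214.3059,78.9797 257.7883,61.2289.

<svg xmlns="http://www.w3.org/2000/svg" width="310.2162mm" height="139.7743mm" viewBox="0 0 310.2162 139.7743">
  <polyline points="24.0954,117.8419 51.4416,100.6506 97.4507,76.9837 149.5811,51.9441 195.2912,30.6345 222.0393,18.1580" fill="none" stroke="#ff00ff"/>
  <polyline points="18.2594,50.7064 297.0626,52.1989 121.5190,24.9930 9.0807,124.8146" fill="none" stroke="#ff00ff"/>
  <polygon points="47.4211,44.4670 185.0418,44.4670 185.0418,63.5093 47.4211,63.5093" fill="none" stroke="#ff00ff"/>
  <polyline points="72.1936,103.7667 45.8968,58.7079 214.3059,78.9797 257.7883,61.2289" fill="none" stroke="#ff00ff"/>
</svg>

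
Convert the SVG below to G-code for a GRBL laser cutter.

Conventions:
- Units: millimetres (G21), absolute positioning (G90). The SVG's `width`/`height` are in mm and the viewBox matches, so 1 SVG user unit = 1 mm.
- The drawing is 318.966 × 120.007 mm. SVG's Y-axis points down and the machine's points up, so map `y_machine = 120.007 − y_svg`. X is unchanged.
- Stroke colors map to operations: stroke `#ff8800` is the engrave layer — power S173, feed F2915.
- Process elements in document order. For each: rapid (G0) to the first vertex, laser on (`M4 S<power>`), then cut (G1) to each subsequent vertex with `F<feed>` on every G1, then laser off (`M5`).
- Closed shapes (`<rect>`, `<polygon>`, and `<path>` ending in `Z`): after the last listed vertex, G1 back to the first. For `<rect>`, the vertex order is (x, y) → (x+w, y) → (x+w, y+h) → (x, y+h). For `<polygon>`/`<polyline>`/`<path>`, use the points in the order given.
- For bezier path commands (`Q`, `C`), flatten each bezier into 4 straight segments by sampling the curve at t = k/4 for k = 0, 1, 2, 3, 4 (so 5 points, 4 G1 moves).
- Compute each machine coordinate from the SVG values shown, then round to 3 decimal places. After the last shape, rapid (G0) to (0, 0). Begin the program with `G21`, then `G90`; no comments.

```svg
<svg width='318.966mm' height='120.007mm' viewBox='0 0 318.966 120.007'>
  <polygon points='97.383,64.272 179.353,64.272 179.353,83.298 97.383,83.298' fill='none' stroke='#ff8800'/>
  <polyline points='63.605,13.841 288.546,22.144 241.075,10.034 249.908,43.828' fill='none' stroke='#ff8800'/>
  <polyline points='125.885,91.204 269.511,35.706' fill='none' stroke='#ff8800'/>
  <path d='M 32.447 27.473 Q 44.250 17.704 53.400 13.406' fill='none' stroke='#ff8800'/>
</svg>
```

G21
G90
G0 X97.383 Y55.735
M4 S173
G1 X179.353 Y55.735 F2915
G1 X179.353 Y36.709 F2915
G1 X97.383 Y36.709 F2915
G1 X97.383 Y55.735 F2915
M5
G0 X63.605 Y106.166
M4 S173
G1 X288.546 Y97.863 F2915
G1 X241.075 Y109.973 F2915
G1 X249.908 Y76.179 F2915
M5
G0 X125.885 Y28.803
M4 S173
G1 X269.511 Y84.301 F2915
M5
G0 X32.447 Y92.534
M4 S173
G1 X38.183 Y97.077 F2915
G1 X43.587 Y100.935 F2915
G1 X48.659 Y104.110 F2915
G1 X53.400 Y106.601 F2915
M5
G0 X0.000 Y0.000

1 u = 1 mm; y_m = 120.007 − y.

[1] `<polygon>` rectangle, #ff8800→engrave S173 F2915: (97.383,55.735) → (179.353,55.735) → (179.353,36.709) → (97.383,36.709) → (97.383,55.735) (closed)

[2] `<polyline>` open polyline, #ff8800→engrave S173 F2915: (63.605,106.166) → (288.546,97.863) → (241.075,109.973) → (249.908,76.179)

[3] `<polyline>` line segment, #ff8800→engrave S173 F2915: (125.885,28.803) → (269.511,84.301)

[4] `<path>` quadratic bezier, #ff8800→engrave S173 F2915: (32.447,92.534) → (38.183,97.077) → (43.587,100.935) → (48.659,104.110) → (53.400,106.601)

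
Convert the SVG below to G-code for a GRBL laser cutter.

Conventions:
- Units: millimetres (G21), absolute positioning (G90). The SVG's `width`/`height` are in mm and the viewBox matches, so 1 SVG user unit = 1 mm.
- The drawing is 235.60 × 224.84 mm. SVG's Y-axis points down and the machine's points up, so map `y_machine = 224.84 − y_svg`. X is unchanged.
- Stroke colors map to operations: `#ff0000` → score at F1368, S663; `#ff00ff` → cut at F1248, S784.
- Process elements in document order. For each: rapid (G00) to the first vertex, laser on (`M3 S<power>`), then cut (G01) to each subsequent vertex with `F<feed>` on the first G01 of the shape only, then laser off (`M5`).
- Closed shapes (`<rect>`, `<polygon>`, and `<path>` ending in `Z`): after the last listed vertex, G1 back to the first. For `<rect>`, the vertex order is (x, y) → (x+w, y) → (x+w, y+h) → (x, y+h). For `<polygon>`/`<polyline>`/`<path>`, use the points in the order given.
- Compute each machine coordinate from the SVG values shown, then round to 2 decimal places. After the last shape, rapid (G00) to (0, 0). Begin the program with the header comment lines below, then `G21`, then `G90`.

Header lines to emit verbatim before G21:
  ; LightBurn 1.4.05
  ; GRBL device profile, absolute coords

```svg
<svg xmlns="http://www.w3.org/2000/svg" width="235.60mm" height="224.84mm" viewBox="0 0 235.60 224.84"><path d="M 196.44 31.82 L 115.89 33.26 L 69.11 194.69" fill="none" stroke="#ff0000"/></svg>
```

Since the viewBox matches the mm dimensions, user units are millimetres directly. The only transform is the Y-flip y_m = 224.84 − y_svg.

Shape 1 is a open polyline drawn with `<path>`. Its stroke #ff0000 means score at S663, F1368. After flipping Y the toolpath is (196.44,193.02) → (115.89,191.58) → (69.11,30.15).

; LightBurn 1.4.05
; GRBL device profile, absolute coords
G21
G90
G00 X196.44 Y193.02
M3 S663
G01 X115.89 Y191.58 F1368
G01 X69.11 Y30.15
M5
G00 X0.00 Y0.00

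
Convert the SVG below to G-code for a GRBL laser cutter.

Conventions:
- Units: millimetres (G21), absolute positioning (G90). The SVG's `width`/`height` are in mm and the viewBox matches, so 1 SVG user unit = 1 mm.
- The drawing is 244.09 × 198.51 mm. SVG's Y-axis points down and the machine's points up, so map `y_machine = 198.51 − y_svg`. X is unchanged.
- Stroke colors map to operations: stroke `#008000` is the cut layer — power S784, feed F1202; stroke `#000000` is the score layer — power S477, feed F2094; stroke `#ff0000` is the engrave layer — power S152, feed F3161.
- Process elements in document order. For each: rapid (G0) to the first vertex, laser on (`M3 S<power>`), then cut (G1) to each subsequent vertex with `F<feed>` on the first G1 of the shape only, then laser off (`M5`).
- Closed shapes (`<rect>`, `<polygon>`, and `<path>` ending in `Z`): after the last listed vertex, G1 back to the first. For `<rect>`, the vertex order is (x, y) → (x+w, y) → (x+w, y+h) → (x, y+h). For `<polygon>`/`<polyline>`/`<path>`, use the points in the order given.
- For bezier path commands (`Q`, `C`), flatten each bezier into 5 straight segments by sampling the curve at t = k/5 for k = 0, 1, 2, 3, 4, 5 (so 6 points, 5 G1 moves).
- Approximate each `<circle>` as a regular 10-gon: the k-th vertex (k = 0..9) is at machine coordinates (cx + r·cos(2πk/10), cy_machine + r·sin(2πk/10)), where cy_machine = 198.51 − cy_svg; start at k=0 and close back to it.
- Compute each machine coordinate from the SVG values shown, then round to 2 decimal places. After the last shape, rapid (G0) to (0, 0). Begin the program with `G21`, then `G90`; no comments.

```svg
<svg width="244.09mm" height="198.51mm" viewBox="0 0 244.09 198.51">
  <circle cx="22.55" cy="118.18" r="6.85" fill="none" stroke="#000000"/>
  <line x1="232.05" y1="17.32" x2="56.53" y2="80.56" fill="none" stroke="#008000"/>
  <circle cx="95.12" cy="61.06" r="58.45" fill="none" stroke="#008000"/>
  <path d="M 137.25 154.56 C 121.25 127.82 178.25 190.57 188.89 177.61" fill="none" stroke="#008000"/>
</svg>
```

Since the viewBox matches the mm dimensions, user units are millimetres directly. The only transform is the Y-flip y_m = 198.51 − y_svg.

Shape 1 is a circle drawn with `<circle>`. Its stroke #000000 means score at S477, F2094. After flipping Y the toolpath is (29.40,80.33) → (28.09,84.36) → (24.67,86.84) → (20.43,86.84) → (17.01,84.36) → (15.70,80.33) → (17.01,76.30) → (20.43,73.82) → (24.67,73.82) → (28.09,76.30) → (29.40,80.33), returning to the start.

Shape 2 is a line segment drawn with `<line>`. Its stroke #008000 means cut at S784, F1202. After flipping Y the toolpath is (232.05,181.19) → (56.53,117.95).

Shape 3 is a circle drawn with `<circle>`. Its stroke #008000 means cut at S784, F1202. After flipping Y the toolpath is (153.57,137.45) → (142.41,171.81) → (113.18,193.04) → (77.06,193.04) → (47.83,171.81) → (36.67,137.45) → (47.83,103.09) → (77.06,81.86) → (113.18,81.86) → (142.41,103.09) → (153.57,137.45), returning to the start.

Shape 4 is a cubic bezier drawn with `<path>`. Its stroke #008000 means cut at S784, F1202. After flipping Y the toolpath is (137.25,43.95) → (135.46,50.58) → (145.45,43.66) → (161.51,31.12) → (177.90,20.89) → (188.89,20.90).

G21
G90
G0 X29.40 Y80.33
M3 S477
G1 X28.09 Y84.36 F2094
G1 X24.67 Y86.84
G1 X20.43 Y86.84
G1 X17.01 Y84.36
G1 X15.70 Y80.33
G1 X17.01 Y76.30
G1 X20.43 Y73.82
G1 X24.67 Y73.82
G1 X28.09 Y76.30
G1 X29.40 Y80.33
M5
G0 X232.05 Y181.19
M3 S784
G1 X56.53 Y117.95 F1202
M5
G0 X153.57 Y137.45
M3 S784
G1 X142.41 Y171.81 F1202
G1 X113.18 Y193.04
G1 X77.06 Y193.04
G1 X47.83 Y171.81
G1 X36.67 Y137.45
G1 X47.83 Y103.09
G1 X77.06 Y81.86
G1 X113.18 Y81.86
G1 X142.41 Y103.09
G1 X153.57 Y137.45
M5
G0 X137.25 Y43.95
M3 S784
G1 X135.46 Y50.58 F1202
G1 X145.45 Y43.66
G1 X161.51 Y31.12
G1 X177.90 Y20.89
G1 X188.89 Y20.90
M5
G0 X0.00 Y0.00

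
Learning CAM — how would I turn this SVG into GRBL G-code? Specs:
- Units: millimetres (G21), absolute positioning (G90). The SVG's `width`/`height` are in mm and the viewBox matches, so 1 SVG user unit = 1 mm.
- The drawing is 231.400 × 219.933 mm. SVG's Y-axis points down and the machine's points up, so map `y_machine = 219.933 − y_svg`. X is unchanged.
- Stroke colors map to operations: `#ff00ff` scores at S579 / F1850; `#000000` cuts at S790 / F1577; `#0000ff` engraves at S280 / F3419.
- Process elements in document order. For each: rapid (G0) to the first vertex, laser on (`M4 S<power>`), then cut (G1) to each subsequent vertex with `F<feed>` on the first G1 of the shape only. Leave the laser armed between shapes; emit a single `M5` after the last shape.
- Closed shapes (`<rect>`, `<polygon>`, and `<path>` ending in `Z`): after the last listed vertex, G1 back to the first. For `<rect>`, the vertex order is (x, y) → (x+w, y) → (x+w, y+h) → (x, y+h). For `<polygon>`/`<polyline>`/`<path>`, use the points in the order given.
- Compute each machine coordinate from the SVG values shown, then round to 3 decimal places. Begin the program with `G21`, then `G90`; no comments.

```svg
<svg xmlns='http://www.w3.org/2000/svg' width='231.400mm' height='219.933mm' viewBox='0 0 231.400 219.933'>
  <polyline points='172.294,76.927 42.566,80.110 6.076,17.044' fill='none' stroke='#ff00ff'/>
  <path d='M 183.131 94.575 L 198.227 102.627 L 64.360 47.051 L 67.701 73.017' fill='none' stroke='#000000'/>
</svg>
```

1 u = 1 mm; y_m = 219.933 − y.

[1] `<polyline>` open polyline, #ff00ff→score S579 F1850: (172.294,143.006) → (42.566,139.823) → (6.076,202.889)

[2] `<path>` open polyline, #000000→cut S790 F1577: (183.131,125.358) → (198.227,117.306) → (64.360,172.882) → (67.701,146.916)

G21
G90
G0 X172.294 Y143.006
M4 S579
G1 X42.566 Y139.823 F1850
G1 X6.076 Y202.889
G0 X183.131 Y125.358
M4 S790
G1 X198.227 Y117.306 F1577
G1 X64.360 Y172.882
G1 X67.701 Y146.916
M5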